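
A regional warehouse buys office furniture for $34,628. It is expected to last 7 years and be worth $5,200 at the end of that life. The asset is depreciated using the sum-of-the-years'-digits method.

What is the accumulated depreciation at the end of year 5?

Depreciable base = $34,628 − $5,200 = $29,428.
Sum of the years' digits = 7+6+5+4+3+2+1 = 28.
Year 1: $29,428 × 7/28 = $7,357. Book value $27,271.
Year 2: $29,428 × 6/28 = $6,306. Book value $20,965.
Year 3: $29,428 × 5/28 = $5,255. Book value $15,710.
Year 4: $29,428 × 4/28 = $4,204. Book value $11,506.
Year 5: $29,428 × 3/28 = $3,153. Book value $8,353.
Accumulated through year 5 = $34,628 − $8,353 = $26,275.

$26,275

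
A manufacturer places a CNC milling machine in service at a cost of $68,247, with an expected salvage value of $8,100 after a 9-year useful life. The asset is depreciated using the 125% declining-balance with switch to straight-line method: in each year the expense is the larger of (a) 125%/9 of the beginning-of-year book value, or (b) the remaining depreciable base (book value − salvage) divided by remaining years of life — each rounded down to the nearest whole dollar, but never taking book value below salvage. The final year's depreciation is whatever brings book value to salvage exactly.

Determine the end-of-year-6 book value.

$25,757

Depreciable base = $68,247 − $8,100 = $60,147.
Year 1: DB = ⌊$68,247 × 125%/9⌋ = $9,478; SL = ⌊$60,147/9⌋ = $6,683 → take DB $9,478. Book value $58,769.
Year 2: DB = ⌊$58,769 × 125%/9⌋ = $8,162; SL = ⌊$50,669/8⌋ = $6,333 → take DB $8,162. Book value $50,607.
Year 3: DB = ⌊$50,607 × 125%/9⌋ = $7,028; SL = ⌊$42,507/7⌋ = $6,072 → take DB $7,028. Book value $43,579.
Year 4: DB = ⌊$43,579 × 125%/9⌋ = $6,052; SL = ⌊$35,479/6⌋ = $5,913 → take DB $6,052. Book value $37,527.
Year 5: DB = ⌊$37,527 × 125%/9⌋ = $5,212; SL = ⌊$29,427/5⌋ = $5,885 → take SL $5,885. Book value $31,642.
Year 6: DB = ⌊$31,642 × 125%/9⌋ = $4,394; SL = ⌊$23,542/4⌋ = $5,885 → take SL $5,885. Book value $25,757.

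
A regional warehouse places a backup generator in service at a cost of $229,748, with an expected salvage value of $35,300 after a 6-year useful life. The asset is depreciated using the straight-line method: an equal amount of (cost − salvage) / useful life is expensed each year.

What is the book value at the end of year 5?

$67,708

Depreciable base = $229,748 − $35,300 = $194,448.
Annual expense = $194,448 / 6 = $32,408.
End of year 1: book value $197,340.
End of year 2: book value $164,932.
End of year 3: book value $132,524.
End of year 4: book value $100,116.
End of year 5: book value $67,708.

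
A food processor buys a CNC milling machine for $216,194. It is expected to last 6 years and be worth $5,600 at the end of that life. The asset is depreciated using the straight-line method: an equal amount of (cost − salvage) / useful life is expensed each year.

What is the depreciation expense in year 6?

Depreciable base = $216,194 − $5,600 = $210,594.
Annual expense = $210,594 / 6 = $35,099.

$35,099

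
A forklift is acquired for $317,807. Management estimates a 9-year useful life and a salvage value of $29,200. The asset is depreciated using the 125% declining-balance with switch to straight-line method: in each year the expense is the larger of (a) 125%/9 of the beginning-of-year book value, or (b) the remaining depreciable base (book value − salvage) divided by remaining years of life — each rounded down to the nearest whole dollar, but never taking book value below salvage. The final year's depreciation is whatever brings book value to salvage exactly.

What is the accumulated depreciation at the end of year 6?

Depreciable base = $317,807 − $29,200 = $288,607.
Year 1: DB = ⌊$317,807 × 125%/9⌋ = $44,139; SL = ⌊$288,607/9⌋ = $32,067 → take DB $44,139. Book value $273,668.
Year 2: DB = ⌊$273,668 × 125%/9⌋ = $38,009; SL = ⌊$244,468/8⌋ = $30,558 → take DB $38,009. Book value $235,659.
Year 3: DB = ⌊$235,659 × 125%/9⌋ = $32,730; SL = ⌊$206,459/7⌋ = $29,494 → take DB $32,730. Book value $202,929.
Year 4: DB = ⌊$202,929 × 125%/9⌋ = $28,184; SL = ⌊$173,729/6⌋ = $28,954 → take SL $28,954. Book value $173,975.
Year 5: DB = ⌊$173,975 × 125%/9⌋ = $24,163; SL = ⌊$144,775/5⌋ = $28,955 → take SL $28,955. Book value $145,020.
Year 6: DB = ⌊$145,020 × 125%/9⌋ = $20,141; SL = ⌊$115,820/4⌋ = $28,955 → take SL $28,955. Book value $116,065.
Accumulated through year 6 = $317,807 − $116,065 = $201,742.

$201,742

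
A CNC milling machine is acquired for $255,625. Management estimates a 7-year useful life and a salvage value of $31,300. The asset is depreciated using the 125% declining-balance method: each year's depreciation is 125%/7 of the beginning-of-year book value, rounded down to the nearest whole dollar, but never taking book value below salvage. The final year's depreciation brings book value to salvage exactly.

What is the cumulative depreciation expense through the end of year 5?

$160,025

Depreciable base = $255,625 − $31,300 = $224,325.
Year 1: ⌊$255,625 × 125%/7⌋ = $45,647. Book value $209,978.
Year 2: ⌊$209,978 × 125%/7⌋ = $37,496. Book value $172,482.
Year 3: ⌊$172,482 × 125%/7⌋ = $30,800. Book value $141,682.
Year 4: ⌊$141,682 × 125%/7⌋ = $25,300. Book value $116,382.
Year 5: ⌊$116,382 × 125%/7⌋ = $20,782. Book value $95,600.
Accumulated through year 5 = $255,625 − $95,600 = $160,025.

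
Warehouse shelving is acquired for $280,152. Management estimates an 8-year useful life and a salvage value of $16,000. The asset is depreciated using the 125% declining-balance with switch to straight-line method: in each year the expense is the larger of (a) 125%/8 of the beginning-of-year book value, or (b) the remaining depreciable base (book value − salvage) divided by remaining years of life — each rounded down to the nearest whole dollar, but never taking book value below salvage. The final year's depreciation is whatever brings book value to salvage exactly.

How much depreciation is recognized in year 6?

$30,456

Depreciable base = $280,152 − $16,000 = $264,152.
Year 1: DB = ⌊$280,152 × 125%/8⌋ = $43,773; SL = ⌊$264,152/8⌋ = $33,019 → take DB $43,773. Book value $236,379.
Year 2: DB = ⌊$236,379 × 125%/8⌋ = $36,934; SL = ⌊$220,379/7⌋ = $31,482 → take DB $36,934. Book value $199,445.
Year 3: DB = ⌊$199,445 × 125%/8⌋ = $31,163; SL = ⌊$183,445/6⌋ = $30,574 → take DB $31,163. Book value $168,282.
Year 4: DB = ⌊$168,282 × 125%/8⌋ = $26,294; SL = ⌊$152,282/5⌋ = $30,456 → take SL $30,456. Book value $137,826.
Year 5: DB = ⌊$137,826 × 125%/8⌋ = $21,535; SL = ⌊$121,826/4⌋ = $30,456 → take SL $30,456. Book value $107,370.
Year 6: DB = ⌊$107,370 × 125%/8⌋ = $16,776; SL = ⌊$91,370/3⌋ = $30,456 → take SL $30,456. Book value $76,914.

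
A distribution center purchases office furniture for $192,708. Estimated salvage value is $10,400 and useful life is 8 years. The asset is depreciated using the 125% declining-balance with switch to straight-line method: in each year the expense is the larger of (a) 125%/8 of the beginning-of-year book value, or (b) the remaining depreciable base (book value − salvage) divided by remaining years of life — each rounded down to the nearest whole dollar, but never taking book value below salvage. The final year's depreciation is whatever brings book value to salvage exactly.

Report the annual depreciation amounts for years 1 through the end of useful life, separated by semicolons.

Depreciable base = $192,708 − $10,400 = $182,308.
Year 1: DB = ⌊$192,708 × 125%/8⌋ = $30,110; SL = ⌊$182,308/8⌋ = $22,788 → take DB $30,110. Book value $162,598.
Year 2: DB = ⌊$162,598 × 125%/8⌋ = $25,405; SL = ⌊$152,198/7⌋ = $21,742 → take DB $25,405. Book value $137,193.
Year 3: DB = ⌊$137,193 × 125%/8⌋ = $21,436; SL = ⌊$126,793/6⌋ = $21,132 → take DB $21,436. Book value $115,757.
Year 4: DB = ⌊$115,757 × 125%/8⌋ = $18,087; SL = ⌊$105,357/5⌋ = $21,071 → take SL $21,071. Book value $94,686.
Year 5: DB = ⌊$94,686 × 125%/8⌋ = $14,794; SL = ⌊$84,286/4⌋ = $21,071 → take SL $21,071. Book value $73,615.
Year 6: DB = ⌊$73,615 × 125%/8⌋ = $11,502; SL = ⌊$63,215/3⌋ = $21,071 → take SL $21,071. Book value $52,544.
Year 7: DB = ⌊$52,544 × 125%/8⌋ = $8,210; SL = ⌊$42,144/2⌋ = $21,072 → take SL $21,072. Book value $31,472.
Year 8 (final): $31,472 − $10,400 = $21,072. Book value $10,400.

$30,110; $25,405; $21,436; $21,071; $21,071; $21,071; $21,072; $21,072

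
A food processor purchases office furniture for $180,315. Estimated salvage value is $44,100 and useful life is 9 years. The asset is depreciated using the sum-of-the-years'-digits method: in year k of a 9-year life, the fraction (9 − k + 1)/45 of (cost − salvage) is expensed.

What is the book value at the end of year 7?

Depreciable base = $180,315 − $44,100 = $136,215.
Sum of the years' digits = 9+8+7+6+5+4+3+2+1 = 45.
Year 1: $136,215 × 9/45 = $27,243. Book value $153,072.
Year 2: $136,215 × 8/45 = $24,216. Book value $128,856.
Year 3: $136,215 × 7/45 = $21,189. Book value $107,667.
Year 4: $136,215 × 6/45 = $18,162. Book value $89,505.
Year 5: $136,215 × 5/45 = $15,135. Book value $74,370.
Year 6: $136,215 × 4/45 = $12,108. Book value $62,262.
Year 7: $136,215 × 3/45 = $9,081. Book value $53,181.

$53,181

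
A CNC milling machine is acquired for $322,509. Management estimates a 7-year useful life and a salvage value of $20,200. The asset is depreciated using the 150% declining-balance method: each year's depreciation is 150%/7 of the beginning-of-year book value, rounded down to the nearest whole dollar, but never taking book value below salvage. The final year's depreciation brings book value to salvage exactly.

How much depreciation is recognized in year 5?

Depreciable base = $322,509 − $20,200 = $302,309.
Year 1: ⌊$322,509 × 150%/7⌋ = $69,109. Book value $253,400.
Year 2: ⌊$253,400 × 150%/7⌋ = $54,300. Book value $199,100.
Year 3: ⌊$199,100 × 150%/7⌋ = $42,664. Book value $156,436.
Year 4: ⌊$156,436 × 150%/7⌋ = $33,522. Book value $122,914.
Year 5: ⌊$122,914 × 150%/7⌋ = $26,338. Book value $96,576.

$26,338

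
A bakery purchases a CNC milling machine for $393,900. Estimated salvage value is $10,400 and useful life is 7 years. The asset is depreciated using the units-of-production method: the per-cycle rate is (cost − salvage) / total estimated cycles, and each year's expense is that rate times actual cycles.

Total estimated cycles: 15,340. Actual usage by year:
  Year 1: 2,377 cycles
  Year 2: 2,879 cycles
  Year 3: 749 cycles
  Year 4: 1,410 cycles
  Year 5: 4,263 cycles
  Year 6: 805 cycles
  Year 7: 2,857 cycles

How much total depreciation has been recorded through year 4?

Depreciable base = $393,900 − $10,400 = $383,500.
Rate = $383,500 / 15,340 cycles = $25 per cycle.
Year 1: 2,377 × $25 = $59,425. Book value $334,475.
Year 2: 2,879 × $25 = $71,975. Book value $262,500.
Year 3: 749 × $25 = $18,725. Book value $243,775.
Year 4: 1,410 × $25 = $35,250. Book value $208,525.
Accumulated through year 4 = $393,900 − $208,525 = $185,375.

$185,375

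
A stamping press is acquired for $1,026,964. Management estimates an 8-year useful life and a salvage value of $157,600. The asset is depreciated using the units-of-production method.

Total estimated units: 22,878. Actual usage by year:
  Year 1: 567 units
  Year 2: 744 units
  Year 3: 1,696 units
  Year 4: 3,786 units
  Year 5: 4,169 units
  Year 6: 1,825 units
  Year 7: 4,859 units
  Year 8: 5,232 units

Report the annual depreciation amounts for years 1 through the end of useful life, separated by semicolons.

Depreciable base = $1,026,964 − $157,600 = $869,364.
Rate = $869,364 / 22,878 units = $38 per unit.
Year 1: 567 × $38 = $21,546. Book value $1,005,418.
Year 2: 744 × $38 = $28,272. Book value $977,146.
Year 3: 1,696 × $38 = $64,448. Book value $912,698.
Year 4: 3,786 × $38 = $143,868. Book value $768,830.
Year 5: 4,169 × $38 = $158,422. Book value $610,408.
Year 6: 1,825 × $38 = $69,350. Book value $541,058.
Year 7: 4,859 × $38 = $184,642. Book value $356,416.
Year 8: 5,232 × $38 = $198,816. Book value $157,600.

$21,546; $28,272; $64,448; $143,868; $158,422; $69,350; $184,642; $198,816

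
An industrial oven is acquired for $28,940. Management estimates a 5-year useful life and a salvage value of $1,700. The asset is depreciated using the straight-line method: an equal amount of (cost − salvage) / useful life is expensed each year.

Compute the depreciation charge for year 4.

$5,448

Depreciable base = $28,940 − $1,700 = $27,240.
Annual expense = $27,240 / 5 = $5,448.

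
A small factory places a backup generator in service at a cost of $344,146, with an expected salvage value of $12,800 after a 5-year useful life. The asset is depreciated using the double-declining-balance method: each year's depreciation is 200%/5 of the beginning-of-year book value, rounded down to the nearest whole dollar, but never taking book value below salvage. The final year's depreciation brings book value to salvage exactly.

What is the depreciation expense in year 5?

$31,802

Depreciable base = $344,146 − $12,800 = $331,346.
Year 1: ⌊$344,146 × 200%/5⌋ = $137,658. Book value $206,488.
Year 2: ⌊$206,488 × 200%/5⌋ = $82,595. Book value $123,893.
Year 3: ⌊$123,893 × 200%/5⌋ = $49,557. Book value $74,336.
Year 4: ⌊$74,336 × 200%/5⌋ = $29,734. Book value $44,602.
Year 5 (final): $44,602 − $12,800 = $31,802. Book value $12,800.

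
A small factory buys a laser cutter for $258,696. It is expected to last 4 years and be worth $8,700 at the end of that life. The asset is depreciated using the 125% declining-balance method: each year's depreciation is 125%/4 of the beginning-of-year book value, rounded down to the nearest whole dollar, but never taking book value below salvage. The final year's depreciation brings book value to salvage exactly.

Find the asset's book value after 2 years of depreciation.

$122,275

Depreciable base = $258,696 − $8,700 = $249,996.
Year 1: ⌊$258,696 × 125%/4⌋ = $80,842. Book value $177,854.
Year 2: ⌊$177,854 × 125%/4⌋ = $55,579. Book value $122,275.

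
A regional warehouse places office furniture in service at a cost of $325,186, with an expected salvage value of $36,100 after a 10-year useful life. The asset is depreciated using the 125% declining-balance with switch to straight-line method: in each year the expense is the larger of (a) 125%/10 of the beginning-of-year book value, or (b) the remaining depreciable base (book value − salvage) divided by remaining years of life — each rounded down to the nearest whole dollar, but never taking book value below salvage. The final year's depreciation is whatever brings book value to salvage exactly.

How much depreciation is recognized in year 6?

$25,753

Depreciable base = $325,186 − $36,100 = $289,086.
Year 1: DB = ⌊$325,186 × 125%/10⌋ = $40,648; SL = ⌊$289,086/10⌋ = $28,908 → take DB $40,648. Book value $284,538.
Year 2: DB = ⌊$284,538 × 125%/10⌋ = $35,567; SL = ⌊$248,438/9⌋ = $27,604 → take DB $35,567. Book value $248,971.
Year 3: DB = ⌊$248,971 × 125%/10⌋ = $31,121; SL = ⌊$212,871/8⌋ = $26,608 → take DB $31,121. Book value $217,850.
Year 4: DB = ⌊$217,850 × 125%/10⌋ = $27,231; SL = ⌊$181,750/7⌋ = $25,964 → take DB $27,231. Book value $190,619.
Year 5: DB = ⌊$190,619 × 125%/10⌋ = $23,827; SL = ⌊$154,519/6⌋ = $25,753 → take SL $25,753. Book value $164,866.
Year 6: DB = ⌊$164,866 × 125%/10⌋ = $20,608; SL = ⌊$128,766/5⌋ = $25,753 → take SL $25,753. Book value $139,113.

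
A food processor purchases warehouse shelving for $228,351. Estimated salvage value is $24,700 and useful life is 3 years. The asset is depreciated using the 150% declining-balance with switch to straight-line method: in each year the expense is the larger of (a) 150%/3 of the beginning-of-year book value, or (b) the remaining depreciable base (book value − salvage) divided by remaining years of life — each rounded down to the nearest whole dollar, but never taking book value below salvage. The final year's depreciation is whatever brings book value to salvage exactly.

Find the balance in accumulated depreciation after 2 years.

Depreciable base = $228,351 − $24,700 = $203,651.
Year 1: DB = ⌊$228,351 × 150%/3⌋ = $114,175; SL = ⌊$203,651/3⌋ = $67,883 → take DB $114,175. Book value $114,176.
Year 2: DB = ⌊$114,176 × 150%/3⌋ = $57,088; SL = ⌊$89,476/2⌋ = $44,738 → take DB $57,088. Book value $57,088.
Accumulated through year 2 = $228,351 − $57,088 = $171,263.

$171,263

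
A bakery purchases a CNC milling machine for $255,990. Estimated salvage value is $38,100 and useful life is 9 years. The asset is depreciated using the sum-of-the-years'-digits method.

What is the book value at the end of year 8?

Depreciable base = $255,990 − $38,100 = $217,890.
Sum of the years' digits = 9+8+7+6+5+4+3+2+1 = 45.
Year 1: $217,890 × 9/45 = $43,578. Book value $212,412.
Year 2: $217,890 × 8/45 = $38,736. Book value $173,676.
Year 3: $217,890 × 7/45 = $33,894. Book value $139,782.
Year 4: $217,890 × 6/45 = $29,052. Book value $110,730.
Year 5: $217,890 × 5/45 = $24,210. Book value $86,520.
Year 6: $217,890 × 4/45 = $19,368. Book value $67,152.
Year 7: $217,890 × 3/45 = $14,526. Book value $52,626.
Year 8: $217,890 × 2/45 = $9,684. Book value $42,942.

$42,942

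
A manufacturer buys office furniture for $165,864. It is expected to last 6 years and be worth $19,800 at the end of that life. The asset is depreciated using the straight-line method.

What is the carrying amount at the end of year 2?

Depreciable base = $165,864 − $19,800 = $146,064.
Annual expense = $146,064 / 6 = $24,344.
End of year 1: book value $141,520.
End of year 2: book value $117,176.

$117,176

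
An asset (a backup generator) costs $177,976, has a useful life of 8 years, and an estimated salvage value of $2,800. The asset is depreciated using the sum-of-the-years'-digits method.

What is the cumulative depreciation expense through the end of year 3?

Depreciable base = $177,976 − $2,800 = $175,176.
Sum of the years' digits = 8+7+6+5+4+3+2+1 = 36.
Year 1: $175,176 × 8/36 = $38,928. Book value $139,048.
Year 2: $175,176 × 7/36 = $34,062. Book value $104,986.
Year 3: $175,176 × 6/36 = $29,196. Book value $75,790.
Accumulated through year 3 = $177,976 − $75,790 = $102,186.

$102,186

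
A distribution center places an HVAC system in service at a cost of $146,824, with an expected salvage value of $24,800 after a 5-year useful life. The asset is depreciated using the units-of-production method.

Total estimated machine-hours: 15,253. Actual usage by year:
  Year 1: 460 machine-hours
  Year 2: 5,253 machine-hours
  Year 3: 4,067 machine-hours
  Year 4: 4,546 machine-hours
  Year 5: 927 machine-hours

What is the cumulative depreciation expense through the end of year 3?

$78,240

Depreciable base = $146,824 − $24,800 = $122,024.
Rate = $122,024 / 15,253 machine-hours = $8 per machine-hour.
Year 1: 460 × $8 = $3,680. Book value $143,144.
Year 2: 5,253 × $8 = $42,024. Book value $101,120.
Year 3: 4,067 × $8 = $32,536. Book value $68,584.
Accumulated through year 3 = $146,824 − $68,584 = $78,240.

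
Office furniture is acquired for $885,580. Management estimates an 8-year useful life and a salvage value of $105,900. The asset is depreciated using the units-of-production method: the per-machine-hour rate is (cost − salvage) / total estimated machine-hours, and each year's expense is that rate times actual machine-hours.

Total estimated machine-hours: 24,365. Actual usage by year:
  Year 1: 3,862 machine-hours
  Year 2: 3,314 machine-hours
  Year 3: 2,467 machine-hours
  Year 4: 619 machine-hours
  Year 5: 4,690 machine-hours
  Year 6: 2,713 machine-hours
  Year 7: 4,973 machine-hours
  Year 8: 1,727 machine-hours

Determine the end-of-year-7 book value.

$161,164

Depreciable base = $885,580 − $105,900 = $779,680.
Rate = $779,680 / 24,365 machine-hours = $32 per machine-hour.
Year 1: 3,862 × $32 = $123,584. Book value $761,996.
Year 2: 3,314 × $32 = $106,048. Book value $655,948.
Year 3: 2,467 × $32 = $78,944. Book value $577,004.
Year 4: 619 × $32 = $19,808. Book value $557,196.
Year 5: 4,690 × $32 = $150,080. Book value $407,116.
Year 6: 2,713 × $32 = $86,816. Book value $320,300.
Year 7: 4,973 × $32 = $159,136. Book value $161,164.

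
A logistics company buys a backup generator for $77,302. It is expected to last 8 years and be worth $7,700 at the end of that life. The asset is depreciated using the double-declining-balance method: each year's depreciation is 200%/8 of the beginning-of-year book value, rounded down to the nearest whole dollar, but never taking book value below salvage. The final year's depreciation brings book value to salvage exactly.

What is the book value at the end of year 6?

$13,759

Depreciable base = $77,302 − $7,700 = $69,602.
Year 1: ⌊$77,302 × 200%/8⌋ = $19,325. Book value $57,977.
Year 2: ⌊$57,977 × 200%/8⌋ = $14,494. Book value $43,483.
Year 3: ⌊$43,483 × 200%/8⌋ = $10,870. Book value $32,613.
Year 4: ⌊$32,613 × 200%/8⌋ = $8,153. Book value $24,460.
Year 5: ⌊$24,460 × 200%/8⌋ = $6,115. Book value $18,345.
Year 6: ⌊$18,345 × 200%/8⌋ = $4,586. Book value $13,759.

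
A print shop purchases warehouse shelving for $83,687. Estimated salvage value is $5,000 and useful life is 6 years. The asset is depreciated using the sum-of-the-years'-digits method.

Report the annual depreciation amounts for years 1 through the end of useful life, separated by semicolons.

$22,482; $18,735; $14,988; $11,241; $7,494; $3,747

Depreciable base = $83,687 − $5,000 = $78,687.
Sum of the years' digits = 6+5+4+3+2+1 = 21.
Year 1: $78,687 × 6/21 = $22,482. Book value $61,205.
Year 2: $78,687 × 5/21 = $18,735. Book value $42,470.
Year 3: $78,687 × 4/21 = $14,988. Book value $27,482.
Year 4: $78,687 × 3/21 = $11,241. Book value $16,241.
Year 5: $78,687 × 2/21 = $7,494. Book value $8,747.
Year 6: $78,687 × 1/21 = $3,747. Book value $5,000.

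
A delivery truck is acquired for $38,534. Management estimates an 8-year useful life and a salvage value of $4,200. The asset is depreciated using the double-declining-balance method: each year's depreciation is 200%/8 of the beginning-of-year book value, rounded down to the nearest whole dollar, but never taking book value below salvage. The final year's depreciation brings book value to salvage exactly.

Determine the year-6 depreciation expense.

Depreciable base = $38,534 − $4,200 = $34,334.
Year 1: ⌊$38,534 × 200%/8⌋ = $9,633. Book value $28,901.
Year 2: ⌊$28,901 × 200%/8⌋ = $7,225. Book value $21,676.
Year 3: ⌊$21,676 × 200%/8⌋ = $5,419. Book value $16,257.
Year 4: ⌊$16,257 × 200%/8⌋ = $4,064. Book value $12,193.
Year 5: ⌊$12,193 × 200%/8⌋ = $3,048. Book value $9,145.
Year 6: ⌊$9,145 × 200%/8⌋ = $2,286. Book value $6,859.

$2,286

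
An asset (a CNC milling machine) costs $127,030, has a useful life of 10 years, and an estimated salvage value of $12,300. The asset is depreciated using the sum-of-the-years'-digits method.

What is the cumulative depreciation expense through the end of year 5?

Depreciable base = $127,030 − $12,300 = $114,730.
Sum of the years' digits = 10+9+8+7+6+5+4+3+2+1 = 55.
Year 1: $114,730 × 10/55 = $20,860. Book value $106,170.
Year 2: $114,730 × 9/55 = $18,774. Book value $87,396.
Year 3: $114,730 × 8/55 = $16,688. Book value $70,708.
Year 4: $114,730 × 7/55 = $14,602. Book value $56,106.
Year 5: $114,730 × 6/55 = $12,516. Book value $43,590.
Accumulated through year 5 = $127,030 − $43,590 = $83,440.

$83,440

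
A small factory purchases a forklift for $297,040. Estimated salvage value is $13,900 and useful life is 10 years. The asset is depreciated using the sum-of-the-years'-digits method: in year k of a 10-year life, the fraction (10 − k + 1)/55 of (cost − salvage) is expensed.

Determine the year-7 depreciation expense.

Depreciable base = $297,040 − $13,900 = $283,140.
Sum of the years' digits = 10+9+8+7+6+5+4+3+2+1 = 55.
Year 1: $283,140 × 10/55 = $51,480. Book value $245,560.
Year 2: $283,140 × 9/55 = $46,332. Book value $199,228.
Year 3: $283,140 × 8/55 = $41,184. Book value $158,044.
Year 4: $283,140 × 7/55 = $36,036. Book value $122,008.
Year 5: $283,140 × 6/55 = $30,888. Book value $91,120.
Year 6: $283,140 × 5/55 = $25,740. Book value $65,380.
Year 7: $283,140 × 4/55 = $20,592. Book value $44,788.

$20,592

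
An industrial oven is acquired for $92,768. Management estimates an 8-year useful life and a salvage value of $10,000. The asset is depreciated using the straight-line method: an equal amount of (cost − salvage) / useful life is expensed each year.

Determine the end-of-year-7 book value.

Depreciable base = $92,768 − $10,000 = $82,768.
Annual expense = $82,768 / 8 = $10,346.
End of year 1: book value $82,422.
End of year 2: book value $72,076.
End of year 3: book value $61,730.
End of year 4: book value $51,384.
End of year 5: book value $41,038.
End of year 6: book value $30,692.
End of year 7: book value $20,346.

$20,346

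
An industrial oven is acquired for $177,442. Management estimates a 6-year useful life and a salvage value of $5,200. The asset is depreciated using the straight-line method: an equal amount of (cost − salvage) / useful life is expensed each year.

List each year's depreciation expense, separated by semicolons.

Depreciable base = $177,442 − $5,200 = $172,242.
Annual expense = $172,242 / 6 = $28,707.
End of year 1: book value $148,735.
End of year 2: book value $120,028.
End of year 3: book value $91,321.
End of year 4: book value $62,614.
End of year 5: book value $33,907.
End of year 6: book value $5,200.

$28,707; $28,707; $28,707; $28,707; $28,707; $28,707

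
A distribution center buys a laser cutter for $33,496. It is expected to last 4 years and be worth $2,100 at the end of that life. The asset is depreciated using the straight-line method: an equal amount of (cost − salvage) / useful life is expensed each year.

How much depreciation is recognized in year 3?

Depreciable base = $33,496 − $2,100 = $31,396.
Annual expense = $31,396 / 4 = $7,849.

$7,849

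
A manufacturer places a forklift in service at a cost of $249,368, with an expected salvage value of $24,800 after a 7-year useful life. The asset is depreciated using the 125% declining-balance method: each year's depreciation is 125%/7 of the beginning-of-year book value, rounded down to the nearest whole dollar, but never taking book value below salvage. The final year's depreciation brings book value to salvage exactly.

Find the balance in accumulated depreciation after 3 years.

$111,154

Depreciable base = $249,368 − $24,800 = $224,568.
Year 1: ⌊$249,368 × 125%/7⌋ = $44,530. Book value $204,838.
Year 2: ⌊$204,838 × 125%/7⌋ = $36,578. Book value $168,260.
Year 3: ⌊$168,260 × 125%/7⌋ = $30,046. Book value $138,214.
Accumulated through year 3 = $249,368 − $138,214 = $111,154.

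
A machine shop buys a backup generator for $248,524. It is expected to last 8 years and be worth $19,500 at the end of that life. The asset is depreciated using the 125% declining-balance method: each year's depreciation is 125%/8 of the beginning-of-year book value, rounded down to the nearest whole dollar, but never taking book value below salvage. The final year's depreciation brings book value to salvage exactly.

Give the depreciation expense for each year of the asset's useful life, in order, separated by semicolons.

Depreciable base = $248,524 − $19,500 = $229,024.
Year 1: ⌊$248,524 × 125%/8⌋ = $38,831. Book value $209,693.
Year 2: ⌊$209,693 × 125%/8⌋ = $32,764. Book value $176,929.
Year 3: ⌊$176,929 × 125%/8⌋ = $27,645. Book value $149,284.
Year 4: ⌊$149,284 × 125%/8⌋ = $23,325. Book value $125,959.
Year 5: ⌊$125,959 × 125%/8⌋ = $19,681. Book value $106,278.
Year 6: ⌊$106,278 × 125%/8⌋ = $16,605. Book value $89,673.
Year 7: ⌊$89,673 × 125%/8⌋ = $14,011. Book value $75,662.
Year 8 (final): $75,662 − $19,500 = $56,162. Book value $19,500.

$38,831; $32,764; $27,645; $23,325; $19,681; $16,605; $14,011; $56,162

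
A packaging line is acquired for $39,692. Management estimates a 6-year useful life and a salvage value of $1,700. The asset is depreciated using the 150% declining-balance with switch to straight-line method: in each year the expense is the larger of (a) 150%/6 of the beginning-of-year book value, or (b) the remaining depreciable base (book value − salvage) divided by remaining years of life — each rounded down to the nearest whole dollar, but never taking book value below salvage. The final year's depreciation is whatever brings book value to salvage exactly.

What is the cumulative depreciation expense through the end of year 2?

Depreciable base = $39,692 − $1,700 = $37,992.
Year 1: DB = ⌊$39,692 × 150%/6⌋ = $9,923; SL = ⌊$37,992/6⌋ = $6,332 → take DB $9,923. Book value $29,769.
Year 2: DB = ⌊$29,769 × 150%/6⌋ = $7,442; SL = ⌊$28,069/5⌋ = $5,613 → take DB $7,442. Book value $22,327.
Accumulated through year 2 = $39,692 − $22,327 = $17,365.

$17,365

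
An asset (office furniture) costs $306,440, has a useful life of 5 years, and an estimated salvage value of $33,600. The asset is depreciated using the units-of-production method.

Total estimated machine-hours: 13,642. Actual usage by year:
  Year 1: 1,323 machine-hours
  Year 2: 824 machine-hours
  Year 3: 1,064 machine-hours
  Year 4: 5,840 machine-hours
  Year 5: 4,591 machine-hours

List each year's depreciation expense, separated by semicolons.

$26,460; $16,480; $21,280; $116,800; $91,820

Depreciable base = $306,440 − $33,600 = $272,840.
Rate = $272,840 / 13,642 machine-hours = $20 per machine-hour.
Year 1: 1,323 × $20 = $26,460. Book value $279,980.
Year 2: 824 × $20 = $16,480. Book value $263,500.
Year 3: 1,064 × $20 = $21,280. Book value $242,220.
Year 4: 5,840 × $20 = $116,800. Book value $125,420.
Year 5: 4,591 × $20 = $91,820. Book value $33,600.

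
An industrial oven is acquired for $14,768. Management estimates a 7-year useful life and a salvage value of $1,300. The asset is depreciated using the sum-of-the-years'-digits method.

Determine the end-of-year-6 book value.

$1,781

Depreciable base = $14,768 − $1,300 = $13,468.
Sum of the years' digits = 7+6+5+4+3+2+1 = 28.
Year 1: $13,468 × 7/28 = $3,367. Book value $11,401.
Year 2: $13,468 × 6/28 = $2,886. Book value $8,515.
Year 3: $13,468 × 5/28 = $2,405. Book value $6,110.
Year 4: $13,468 × 4/28 = $1,924. Book value $4,186.
Year 5: $13,468 × 3/28 = $1,443. Book value $2,743.
Year 6: $13,468 × 2/28 = $962. Book value $1,781.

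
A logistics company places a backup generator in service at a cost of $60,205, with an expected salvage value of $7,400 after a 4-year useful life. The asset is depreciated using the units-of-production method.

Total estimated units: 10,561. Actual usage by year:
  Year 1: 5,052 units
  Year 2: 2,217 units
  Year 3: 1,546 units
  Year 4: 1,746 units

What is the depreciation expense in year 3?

$7,730

Depreciable base = $60,205 − $7,400 = $52,805.
Rate = $52,805 / 10,561 units = $5 per unit.
Year 1: 5,052 × $5 = $25,260. Book value $34,945.
Year 2: 2,217 × $5 = $11,085. Book value $23,860.
Year 3: 1,546 × $5 = $7,730. Book value $16,130.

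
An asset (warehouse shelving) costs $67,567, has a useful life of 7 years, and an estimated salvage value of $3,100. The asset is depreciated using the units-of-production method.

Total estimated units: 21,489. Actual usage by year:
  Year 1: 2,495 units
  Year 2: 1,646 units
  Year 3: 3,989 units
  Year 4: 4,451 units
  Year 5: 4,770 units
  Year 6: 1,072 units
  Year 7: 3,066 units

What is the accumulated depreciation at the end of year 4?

$37,743

Depreciable base = $67,567 − $3,100 = $64,467.
Rate = $64,467 / 21,489 units = $3 per unit.
Year 1: 2,495 × $3 = $7,485. Book value $60,082.
Year 2: 1,646 × $3 = $4,938. Book value $55,144.
Year 3: 3,989 × $3 = $11,967. Book value $43,177.
Year 4: 4,451 × $3 = $13,353. Book value $29,824.
Accumulated through year 4 = $67,567 − $29,824 = $37,743.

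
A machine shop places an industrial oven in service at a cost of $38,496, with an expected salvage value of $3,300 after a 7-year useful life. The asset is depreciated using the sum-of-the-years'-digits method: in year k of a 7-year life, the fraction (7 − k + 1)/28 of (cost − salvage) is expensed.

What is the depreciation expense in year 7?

$1,257

Depreciable base = $38,496 − $3,300 = $35,196.
Sum of the years' digits = 7+6+5+4+3+2+1 = 28.
Year 1: $35,196 × 7/28 = $8,799. Book value $29,697.
Year 2: $35,196 × 6/28 = $7,542. Book value $22,155.
Year 3: $35,196 × 5/28 = $6,285. Book value $15,870.
Year 4: $35,196 × 4/28 = $5,028. Book value $10,842.
Year 5: $35,196 × 3/28 = $3,771. Book value $7,071.
Year 6: $35,196 × 2/28 = $2,514. Book value $4,557.
Year 7: $35,196 × 1/28 = $1,257. Book value $3,300.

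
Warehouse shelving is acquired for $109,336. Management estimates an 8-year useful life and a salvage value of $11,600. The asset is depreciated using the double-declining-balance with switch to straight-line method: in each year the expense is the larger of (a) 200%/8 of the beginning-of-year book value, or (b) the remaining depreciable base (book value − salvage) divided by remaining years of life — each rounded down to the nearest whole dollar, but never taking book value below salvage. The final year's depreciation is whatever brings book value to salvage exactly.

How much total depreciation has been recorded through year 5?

Depreciable base = $109,336 − $11,600 = $97,736.
Year 1: DB = ⌊$109,336 × 200%/8⌋ = $27,334; SL = ⌊$97,736/8⌋ = $12,217 → take DB $27,334. Book value $82,002.
Year 2: DB = ⌊$82,002 × 200%/8⌋ = $20,500; SL = ⌊$70,402/7⌋ = $10,057 → take DB $20,500. Book value $61,502.
Year 3: DB = ⌊$61,502 × 200%/8⌋ = $15,375; SL = ⌊$49,902/6⌋ = $8,317 → take DB $15,375. Book value $46,127.
Year 4: DB = ⌊$46,127 × 200%/8⌋ = $11,531; SL = ⌊$34,527/5⌋ = $6,905 → take DB $11,531. Book value $34,596.
Year 5: DB = ⌊$34,596 × 200%/8⌋ = $8,649; SL = ⌊$22,996/4⌋ = $5,749 → take DB $8,649. Book value $25,947.
Accumulated through year 5 = $109,336 − $25,947 = $83,389.

$83,389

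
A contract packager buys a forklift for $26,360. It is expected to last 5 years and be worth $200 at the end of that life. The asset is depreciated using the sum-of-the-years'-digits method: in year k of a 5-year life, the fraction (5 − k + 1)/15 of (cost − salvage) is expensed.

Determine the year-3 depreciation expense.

$5,232

Depreciable base = $26,360 − $200 = $26,160.
Sum of the years' digits = 5+4+3+2+1 = 15.
Year 1: $26,160 × 5/15 = $8,720. Book value $17,640.
Year 2: $26,160 × 4/15 = $6,976. Book value $10,664.
Year 3: $26,160 × 3/15 = $5,232. Book value $5,432.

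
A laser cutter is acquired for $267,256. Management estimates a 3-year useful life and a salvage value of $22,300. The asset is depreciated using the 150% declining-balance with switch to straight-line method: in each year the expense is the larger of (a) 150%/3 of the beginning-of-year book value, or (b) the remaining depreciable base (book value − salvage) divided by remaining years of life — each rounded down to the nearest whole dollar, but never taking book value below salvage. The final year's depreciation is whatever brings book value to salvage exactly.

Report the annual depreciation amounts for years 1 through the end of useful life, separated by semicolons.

$133,628; $66,814; $44,514

Depreciable base = $267,256 − $22,300 = $244,956.
Year 1: DB = ⌊$267,256 × 150%/3⌋ = $133,628; SL = ⌊$244,956/3⌋ = $81,652 → take DB $133,628. Book value $133,628.
Year 2: DB = ⌊$133,628 × 150%/3⌋ = $66,814; SL = ⌊$111,328/2⌋ = $55,664 → take DB $66,814. Book value $66,814.
Year 3 (final): $66,814 − $22,300 = $44,514. Book value $22,300.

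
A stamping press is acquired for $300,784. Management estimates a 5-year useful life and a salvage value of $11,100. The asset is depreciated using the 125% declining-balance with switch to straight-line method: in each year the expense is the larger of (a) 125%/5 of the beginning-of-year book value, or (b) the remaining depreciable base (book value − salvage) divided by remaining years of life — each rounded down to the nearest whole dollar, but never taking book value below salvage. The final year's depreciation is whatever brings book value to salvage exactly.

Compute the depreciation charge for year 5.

$52,697

Depreciable base = $300,784 − $11,100 = $289,684.
Year 1: DB = ⌊$300,784 × 125%/5⌋ = $75,196; SL = ⌊$289,684/5⌋ = $57,936 → take DB $75,196. Book value $225,588.
Year 2: DB = ⌊$225,588 × 125%/5⌋ = $56,397; SL = ⌊$214,488/4⌋ = $53,622 → take DB $56,397. Book value $169,191.
Year 3: DB = ⌊$169,191 × 125%/5⌋ = $42,297; SL = ⌊$158,091/3⌋ = $52,697 → take SL $52,697. Book value $116,494.
Year 4: DB = ⌊$116,494 × 125%/5⌋ = $29,123; SL = ⌊$105,394/2⌋ = $52,697 → take SL $52,697. Book value $63,797.
Year 5 (final): $63,797 − $11,100 = $52,697. Book value $11,100.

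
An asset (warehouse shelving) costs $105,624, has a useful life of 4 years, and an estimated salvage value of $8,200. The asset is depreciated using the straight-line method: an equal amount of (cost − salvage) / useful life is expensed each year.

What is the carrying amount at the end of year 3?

$32,556

Depreciable base = $105,624 − $8,200 = $97,424.
Annual expense = $97,424 / 4 = $24,356.
End of year 1: book value $81,268.
End of year 2: book value $56,912.
End of year 3: book value $32,556.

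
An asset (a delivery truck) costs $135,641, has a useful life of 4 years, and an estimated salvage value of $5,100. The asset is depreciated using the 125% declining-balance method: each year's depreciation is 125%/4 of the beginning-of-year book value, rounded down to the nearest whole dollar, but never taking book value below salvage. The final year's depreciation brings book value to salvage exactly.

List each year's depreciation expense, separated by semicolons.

$42,387; $29,141; $20,035; $38,978

Depreciable base = $135,641 − $5,100 = $130,541.
Year 1: ⌊$135,641 × 125%/4⌋ = $42,387. Book value $93,254.
Year 2: ⌊$93,254 × 125%/4⌋ = $29,141. Book value $64,113.
Year 3: ⌊$64,113 × 125%/4⌋ = $20,035. Book value $44,078.
Year 4 (final): $44,078 − $5,100 = $38,978. Book value $5,100.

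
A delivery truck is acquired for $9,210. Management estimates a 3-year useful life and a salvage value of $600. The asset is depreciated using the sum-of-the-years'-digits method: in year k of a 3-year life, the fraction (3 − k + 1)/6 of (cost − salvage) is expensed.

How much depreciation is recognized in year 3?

Depreciable base = $9,210 − $600 = $8,610.
Sum of the years' digits = 3+2+1 = 6.
Year 1: $8,610 × 3/6 = $4,305. Book value $4,905.
Year 2: $8,610 × 2/6 = $2,870. Book value $2,035.
Year 3: $8,610 × 1/6 = $1,435. Book value $600.

$1,435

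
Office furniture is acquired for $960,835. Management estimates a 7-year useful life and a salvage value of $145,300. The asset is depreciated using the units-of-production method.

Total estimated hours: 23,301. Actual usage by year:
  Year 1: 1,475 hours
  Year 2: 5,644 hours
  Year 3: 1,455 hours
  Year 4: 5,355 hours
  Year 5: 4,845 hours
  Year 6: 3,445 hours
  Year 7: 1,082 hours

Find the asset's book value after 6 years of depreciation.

Depreciable base = $960,835 − $145,300 = $815,535.
Rate = $815,535 / 23,301 hours = $35 per hour.
Year 1: 1,475 × $35 = $51,625. Book value $909,210.
Year 2: 5,644 × $35 = $197,540. Book value $711,670.
Year 3: 1,455 × $35 = $50,925. Book value $660,745.
Year 4: 5,355 × $35 = $187,425. Book value $473,320.
Year 5: 4,845 × $35 = $169,575. Book value $303,745.
Year 6: 3,445 × $35 = $120,575. Book value $183,170.

$183,170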